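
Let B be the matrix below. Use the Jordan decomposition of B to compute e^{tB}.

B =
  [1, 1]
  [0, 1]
e^{tB} =
  [exp(t), t*exp(t)]
  [0, exp(t)]

Strategy: write B = P · J · P⁻¹ where J is a Jordan canonical form, so e^{tB} = P · e^{tJ} · P⁻¹, and e^{tJ} can be computed block-by-block.

B has Jordan form
J =
  [1, 1]
  [0, 1]
(up to reordering of blocks).

Per-block formulas:
  For a 2×2 Jordan block J_2(1): exp(t · J_2(1)) = e^(1t)·(I + t·N), where N is the 2×2 nilpotent shift.

After assembling e^{tJ} and conjugating by P, we get:

e^{tB} =
  [exp(t), t*exp(t)]
  [0, exp(t)]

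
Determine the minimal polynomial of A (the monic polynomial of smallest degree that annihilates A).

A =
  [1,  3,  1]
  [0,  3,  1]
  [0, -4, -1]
x^3 - 3*x^2 + 3*x - 1

The characteristic polynomial is χ_A(x) = (x - 1)^3, so the eigenvalues are known. The minimal polynomial is
  m_A(x) = Π_λ (x − λ)^{k_λ}
where k_λ is the size of the *largest* Jordan block for λ (equivalently, the smallest k with (A − λI)^k v = 0 for every generalised eigenvector v of λ).

  λ = 1: largest Jordan block has size 3, contributing (x − 1)^3

So m_A(x) = (x - 1)^3 = x^3 - 3*x^2 + 3*x - 1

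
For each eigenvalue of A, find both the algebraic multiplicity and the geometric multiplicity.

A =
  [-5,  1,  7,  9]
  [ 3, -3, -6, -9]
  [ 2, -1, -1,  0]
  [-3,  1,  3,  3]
λ = -3: alg = 2, geom = 1; λ = 0: alg = 2, geom = 1

Step 1 — factor the characteristic polynomial to read off the algebraic multiplicities:
  χ_A(x) = x^2*(x + 3)^2

Step 2 — compute geometric multiplicities via the rank-nullity identity g(λ) = n − rank(A − λI):
  rank(A − (-3)·I) = 3, so dim ker(A − (-3)·I) = n − 3 = 1
  rank(A − (0)·I) = 3, so dim ker(A − (0)·I) = n − 3 = 1

Summary:
  λ = -3: algebraic multiplicity = 2, geometric multiplicity = 1
  λ = 0: algebraic multiplicity = 2, geometric multiplicity = 1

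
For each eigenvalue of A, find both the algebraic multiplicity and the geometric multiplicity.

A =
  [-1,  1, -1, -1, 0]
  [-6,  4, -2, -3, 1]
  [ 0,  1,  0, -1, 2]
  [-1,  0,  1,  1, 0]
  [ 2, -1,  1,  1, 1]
λ = 1: alg = 5, geom = 2

Step 1 — factor the characteristic polynomial to read off the algebraic multiplicities:
  χ_A(x) = (x - 1)^5

Step 2 — compute geometric multiplicities via the rank-nullity identity g(λ) = n − rank(A − λI):
  rank(A − (1)·I) = 3, so dim ker(A − (1)·I) = n − 3 = 2

Summary:
  λ = 1: algebraic multiplicity = 5, geometric multiplicity = 2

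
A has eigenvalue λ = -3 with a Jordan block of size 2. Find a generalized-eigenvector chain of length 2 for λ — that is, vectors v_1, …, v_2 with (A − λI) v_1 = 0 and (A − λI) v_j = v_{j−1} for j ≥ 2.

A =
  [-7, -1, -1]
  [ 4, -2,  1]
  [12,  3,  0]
A Jordan chain for λ = -3 of length 2:
v_1 = (-4, 4, 12)ᵀ
v_2 = (1, 0, 0)ᵀ

Let N = A − (-3)·I. We want v_2 with N^2 v_2 = 0 but N^1 v_2 ≠ 0; then v_{j-1} := N · v_j for j = 2, …, 2.

Pick v_2 = (1, 0, 0)ᵀ.
Then v_1 = N · v_2 = (-4, 4, 12)ᵀ.

Sanity check: (A − (-3)·I) v_1 = (0, 0, 0)ᵀ = 0. ✓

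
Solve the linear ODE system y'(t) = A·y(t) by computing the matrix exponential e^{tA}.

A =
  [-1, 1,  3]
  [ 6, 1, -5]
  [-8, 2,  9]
e^{tA} =
  [-t^2*exp(3*t) - 4*t*exp(3*t) + exp(3*t), t*exp(3*t), t^2*exp(3*t)/2 + 3*t*exp(3*t)]
  [2*t^2*exp(3*t) + 6*t*exp(3*t), -2*t*exp(3*t) + exp(3*t), -t^2*exp(3*t) - 5*t*exp(3*t)]
  [-2*t^2*exp(3*t) - 8*t*exp(3*t), 2*t*exp(3*t), t^2*exp(3*t) + 6*t*exp(3*t) + exp(3*t)]

Strategy: write A = P · J · P⁻¹ where J is a Jordan canonical form, so e^{tA} = P · e^{tJ} · P⁻¹, and e^{tJ} can be computed block-by-block.

A has Jordan form
J =
  [3, 1, 0]
  [0, 3, 1]
  [0, 0, 3]
(up to reordering of blocks).

Per-block formulas:
  For a 3×3 Jordan block J_3(3): exp(t · J_3(3)) = e^(3t)·(I + t·N + (t^2/2)·N^2), where N is the 3×3 nilpotent shift.

After assembling e^{tJ} and conjugating by P, we get:

e^{tA} =
  [-t^2*exp(3*t) - 4*t*exp(3*t) + exp(3*t), t*exp(3*t), t^2*exp(3*t)/2 + 3*t*exp(3*t)]
  [2*t^2*exp(3*t) + 6*t*exp(3*t), -2*t*exp(3*t) + exp(3*t), -t^2*exp(3*t) - 5*t*exp(3*t)]
  [-2*t^2*exp(3*t) - 8*t*exp(3*t), 2*t*exp(3*t), t^2*exp(3*t) + 6*t*exp(3*t) + exp(3*t)]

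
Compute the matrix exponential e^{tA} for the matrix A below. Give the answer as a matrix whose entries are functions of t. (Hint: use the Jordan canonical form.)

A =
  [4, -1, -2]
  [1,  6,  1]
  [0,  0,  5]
e^{tA} =
  [-t*exp(5*t) + exp(5*t), -t*exp(5*t), t^2*exp(5*t)/2 - 2*t*exp(5*t)]
  [t*exp(5*t), t*exp(5*t) + exp(5*t), -t^2*exp(5*t)/2 + t*exp(5*t)]
  [0, 0, exp(5*t)]

Strategy: write A = P · J · P⁻¹ where J is a Jordan canonical form, so e^{tA} = P · e^{tJ} · P⁻¹, and e^{tJ} can be computed block-by-block.

A has Jordan form
J =
  [5, 1, 0]
  [0, 5, 1]
  [0, 0, 5]
(up to reordering of blocks).

Per-block formulas:
  For a 3×3 Jordan block J_3(5): exp(t · J_3(5)) = e^(5t)·(I + t·N + (t^2/2)·N^2), where N is the 3×3 nilpotent shift.

After assembling e^{tJ} and conjugating by P, we get:

e^{tA} =
  [-t*exp(5*t) + exp(5*t), -t*exp(5*t), t^2*exp(5*t)/2 - 2*t*exp(5*t)]
  [t*exp(5*t), t*exp(5*t) + exp(5*t), -t^2*exp(5*t)/2 + t*exp(5*t)]
  [0, 0, exp(5*t)]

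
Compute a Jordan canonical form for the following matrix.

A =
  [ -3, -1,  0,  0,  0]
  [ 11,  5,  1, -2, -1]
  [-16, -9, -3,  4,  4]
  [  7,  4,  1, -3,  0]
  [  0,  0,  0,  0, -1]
J_3(-1) ⊕ J_2(-1)

The characteristic polynomial is
  det(x·I − A) = x^5 + 5*x^4 + 10*x^3 + 10*x^2 + 5*x + 1 = (x + 1)^5

Eigenvalues and multiplicities (the geometric multiplicity of λ is n − rank(A − λI), which equals the number of Jordan blocks for λ):
  λ = -1: algebraic multiplicity = 5, geometric multiplicity = 2

Determining the block sizes for each eigenvalue:
  λ = -1: with am = 5 and gm = 2, the partition is not yet determined (e.g. several partitions of 5 into 2 parts exist). Let N = A − (-1)·I. Computing rank(N^1) = 3, rank(N^2) = 1, rank(N^3) = 0; the number of blocks of size ≥ j is rank(N^{j−1}) − rank(N^j), giving [2, 2, 1]. So we have 1 block(s) of size 3, 1 block(s) of size 2 → block sizes [3, 2]

Assembling the blocks gives a Jordan form
J =
  [-1,  1,  0,  0,  0]
  [ 0, -1,  1,  0,  0]
  [ 0,  0, -1,  0,  0]
  [ 0,  0,  0, -1,  1]
  [ 0,  0,  0,  0, -1]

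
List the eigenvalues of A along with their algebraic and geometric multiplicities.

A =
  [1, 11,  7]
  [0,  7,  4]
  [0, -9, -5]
λ = 1: alg = 3, geom = 1

Step 1 — factor the characteristic polynomial to read off the algebraic multiplicities:
  χ_A(x) = (x - 1)^3

Step 2 — compute geometric multiplicities via the rank-nullity identity g(λ) = n − rank(A − λI):
  rank(A − (1)·I) = 2, so dim ker(A − (1)·I) = n − 2 = 1

Summary:
  λ = 1: algebraic multiplicity = 3, geometric multiplicity = 1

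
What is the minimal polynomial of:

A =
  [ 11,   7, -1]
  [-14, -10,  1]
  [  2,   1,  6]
x^3 - 7*x^2 - 5*x + 75

The characteristic polynomial is χ_A(x) = (x - 5)^2*(x + 3), so the eigenvalues are known. The minimal polynomial is
  m_A(x) = Π_λ (x − λ)^{k_λ}
where k_λ is the size of the *largest* Jordan block for λ (equivalently, the smallest k with (A − λI)^k v = 0 for every generalised eigenvector v of λ).

  λ = -3: largest Jordan block has size 1, contributing (x + 3)
  λ = 5: largest Jordan block has size 2, contributing (x − 5)^2

So m_A(x) = (x - 5)^2*(x + 3) = x^3 - 7*x^2 - 5*x + 75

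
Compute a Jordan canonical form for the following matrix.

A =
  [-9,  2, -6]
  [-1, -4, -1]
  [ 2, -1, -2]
J_3(-5)

The characteristic polynomial is
  det(x·I − A) = x^3 + 15*x^2 + 75*x + 125 = (x + 5)^3

Eigenvalues and multiplicities (the geometric multiplicity of λ is n − rank(A − λI), which equals the number of Jordan blocks for λ):
  λ = -5: algebraic multiplicity = 3, geometric multiplicity = 1

Determining the block sizes for each eigenvalue:
  λ = -5: one block (gm = 1), so the single block has size am = 3 → block sizes [3]

Assembling the blocks gives a Jordan form
J =
  [-5,  1,  0]
  [ 0, -5,  1]
  [ 0,  0, -5]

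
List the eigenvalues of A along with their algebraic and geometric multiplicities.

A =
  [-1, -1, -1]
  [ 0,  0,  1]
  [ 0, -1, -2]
λ = -1: alg = 3, geom = 2

Step 1 — factor the characteristic polynomial to read off the algebraic multiplicities:
  χ_A(x) = (x + 1)^3

Step 2 — compute geometric multiplicities via the rank-nullity identity g(λ) = n − rank(A − λI):
  rank(A − (-1)·I) = 1, so dim ker(A − (-1)·I) = n − 1 = 2

Summary:
  λ = -1: algebraic multiplicity = 3, geometric multiplicity = 2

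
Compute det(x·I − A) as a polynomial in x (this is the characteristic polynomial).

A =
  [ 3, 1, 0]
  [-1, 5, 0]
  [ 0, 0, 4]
x^3 - 12*x^2 + 48*x - 64

Expanding det(x·I − A) (e.g. by cofactor expansion or by noting that A is similar to its Jordan form J, which has the same characteristic polynomial as A) gives
  χ_A(x) = x^3 - 12*x^2 + 48*x - 64
which factors as (x - 4)^3. The eigenvalues (with algebraic multiplicities) are λ = 4 with multiplicity 3.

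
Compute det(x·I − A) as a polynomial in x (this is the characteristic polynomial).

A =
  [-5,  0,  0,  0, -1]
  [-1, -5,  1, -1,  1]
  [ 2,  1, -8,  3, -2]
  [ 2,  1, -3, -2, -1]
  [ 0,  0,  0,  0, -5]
x^5 + 25*x^4 + 250*x^3 + 1250*x^2 + 3125*x + 3125

Expanding det(x·I − A) (e.g. by cofactor expansion or by noting that A is similar to its Jordan form J, which has the same characteristic polynomial as A) gives
  χ_A(x) = x^5 + 25*x^4 + 250*x^3 + 1250*x^2 + 3125*x + 3125
which factors as (x + 5)^5. The eigenvalues (with algebraic multiplicities) are λ = -5 with multiplicity 5.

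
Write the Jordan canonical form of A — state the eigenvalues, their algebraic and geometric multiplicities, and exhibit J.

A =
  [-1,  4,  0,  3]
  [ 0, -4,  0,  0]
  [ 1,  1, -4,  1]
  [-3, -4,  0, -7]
J_2(-4) ⊕ J_2(-4)

The characteristic polynomial is
  det(x·I − A) = x^4 + 16*x^3 + 96*x^2 + 256*x + 256 = (x + 4)^4

Eigenvalues and multiplicities (the geometric multiplicity of λ is n − rank(A − λI), which equals the number of Jordan blocks for λ):
  λ = -4: algebraic multiplicity = 4, geometric multiplicity = 2

Determining the block sizes for each eigenvalue:
  λ = -4: with am = 4 and gm = 2, the partition is not yet determined (e.g. several partitions of 4 into 2 parts exist). Let N = A − (-4)·I. Computing rank(N^1) = 2, rank(N^2) = 0; the number of blocks of size ≥ j is rank(N^{j−1}) − rank(N^j), giving [2, 2]. So we have 2 block(s) of size 2 → block sizes [2, 2]

Assembling the blocks gives a Jordan form
J =
  [-4,  1,  0,  0]
  [ 0, -4,  0,  0]
  [ 0,  0, -4,  1]
  [ 0,  0,  0, -4]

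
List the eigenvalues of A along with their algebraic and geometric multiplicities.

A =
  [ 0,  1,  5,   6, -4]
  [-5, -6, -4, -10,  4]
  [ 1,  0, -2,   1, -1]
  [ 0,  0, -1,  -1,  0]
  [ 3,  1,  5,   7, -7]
λ = -5: alg = 2, geom = 1; λ = -2: alg = 3, geom = 1

Step 1 — factor the characteristic polynomial to read off the algebraic multiplicities:
  χ_A(x) = (x + 2)^3*(x + 5)^2

Step 2 — compute geometric multiplicities via the rank-nullity identity g(λ) = n − rank(A − λI):
  rank(A − (-5)·I) = 4, so dim ker(A − (-5)·I) = n − 4 = 1
  rank(A − (-2)·I) = 4, so dim ker(A − (-2)·I) = n − 4 = 1

Summary:
  λ = -5: algebraic multiplicity = 2, geometric multiplicity = 1
  λ = -2: algebraic multiplicity = 3, geometric multiplicity = 1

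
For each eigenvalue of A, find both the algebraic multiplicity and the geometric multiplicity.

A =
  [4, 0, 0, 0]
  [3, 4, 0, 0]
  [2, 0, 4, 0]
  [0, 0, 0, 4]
λ = 4: alg = 4, geom = 3

Step 1 — factor the characteristic polynomial to read off the algebraic multiplicities:
  χ_A(x) = (x - 4)^4

Step 2 — compute geometric multiplicities via the rank-nullity identity g(λ) = n − rank(A − λI):
  rank(A − (4)·I) = 1, so dim ker(A − (4)·I) = n − 1 = 3

Summary:
  λ = 4: algebraic multiplicity = 4, geometric multiplicity = 3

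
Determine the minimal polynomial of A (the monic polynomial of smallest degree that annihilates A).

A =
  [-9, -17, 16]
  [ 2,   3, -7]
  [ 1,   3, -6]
x^3 + 12*x^2 + 48*x + 64

The characteristic polynomial is χ_A(x) = (x + 4)^3, so the eigenvalues are known. The minimal polynomial is
  m_A(x) = Π_λ (x − λ)^{k_λ}
where k_λ is the size of the *largest* Jordan block for λ (equivalently, the smallest k with (A − λI)^k v = 0 for every generalised eigenvector v of λ).

  λ = -4: largest Jordan block has size 3, contributing (x + 4)^3

So m_A(x) = (x + 4)^3 = x^3 + 12*x^2 + 48*x + 64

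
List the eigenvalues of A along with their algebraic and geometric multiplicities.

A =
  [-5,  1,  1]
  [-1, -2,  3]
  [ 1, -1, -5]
λ = -4: alg = 3, geom = 1

Step 1 — factor the characteristic polynomial to read off the algebraic multiplicities:
  χ_A(x) = (x + 4)^3

Step 2 — compute geometric multiplicities via the rank-nullity identity g(λ) = n − rank(A − λI):
  rank(A − (-4)·I) = 2, so dim ker(A − (-4)·I) = n − 2 = 1

Summary:
  λ = -4: algebraic multiplicity = 3, geometric multiplicity = 1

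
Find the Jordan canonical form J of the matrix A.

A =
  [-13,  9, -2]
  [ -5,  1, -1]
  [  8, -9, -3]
J_3(-5)

The characteristic polynomial is
  det(x·I − A) = x^3 + 15*x^2 + 75*x + 125 = (x + 5)^3

Eigenvalues and multiplicities (the geometric multiplicity of λ is n − rank(A − λI), which equals the number of Jordan blocks for λ):
  λ = -5: algebraic multiplicity = 3, geometric multiplicity = 1

Determining the block sizes for each eigenvalue:
  λ = -5: one block (gm = 1), so the single block has size am = 3 → block sizes [3]

Assembling the blocks gives a Jordan form
J =
  [-5,  1,  0]
  [ 0, -5,  1]
  [ 0,  0, -5]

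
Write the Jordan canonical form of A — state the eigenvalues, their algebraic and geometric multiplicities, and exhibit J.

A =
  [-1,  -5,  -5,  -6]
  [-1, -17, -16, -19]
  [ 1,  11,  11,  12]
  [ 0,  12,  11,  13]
J_3(0) ⊕ J_1(6)

The characteristic polynomial is
  det(x·I − A) = x^4 - 6*x^3 = x^3*(x - 6)

Eigenvalues and multiplicities (the geometric multiplicity of λ is n − rank(A − λI), which equals the number of Jordan blocks for λ):
  λ = 0: algebraic multiplicity = 3, geometric multiplicity = 1
  λ = 6: algebraic multiplicity = 1, geometric multiplicity = 1

Determining the block sizes for each eigenvalue:
  λ = 0: one block (gm = 1), so the single block has size am = 3 → block sizes [3]
  λ = 6: one block (gm = 1), so the single block has size am = 1 → block sizes [1]

Assembling the blocks gives a Jordan form
J =
  [0, 1, 0, 0]
  [0, 0, 1, 0]
  [0, 0, 0, 0]
  [0, 0, 0, 6]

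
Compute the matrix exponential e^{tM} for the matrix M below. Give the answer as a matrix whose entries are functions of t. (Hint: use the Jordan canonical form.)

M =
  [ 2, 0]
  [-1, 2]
e^{tM} =
  [exp(2*t), 0]
  [-t*exp(2*t), exp(2*t)]

Strategy: write M = P · J · P⁻¹ where J is a Jordan canonical form, so e^{tM} = P · e^{tJ} · P⁻¹, and e^{tJ} can be computed block-by-block.

M has Jordan form
J =
  [2, 1]
  [0, 2]
(up to reordering of blocks).

Per-block formulas:
  For a 2×2 Jordan block J_2(2): exp(t · J_2(2)) = e^(2t)·(I + t·N), where N is the 2×2 nilpotent shift.

After assembling e^{tJ} and conjugating by P, we get:

e^{tM} =
  [exp(2*t), 0]
  [-t*exp(2*t), exp(2*t)]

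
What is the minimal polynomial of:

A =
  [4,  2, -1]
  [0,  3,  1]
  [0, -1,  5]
x^3 - 12*x^2 + 48*x - 64

The characteristic polynomial is χ_A(x) = (x - 4)^3, so the eigenvalues are known. The minimal polynomial is
  m_A(x) = Π_λ (x − λ)^{k_λ}
where k_λ is the size of the *largest* Jordan block for λ (equivalently, the smallest k with (A − λI)^k v = 0 for every generalised eigenvector v of λ).

  λ = 4: largest Jordan block has size 3, contributing (x − 4)^3

So m_A(x) = (x - 4)^3 = x^3 - 12*x^2 + 48*x - 64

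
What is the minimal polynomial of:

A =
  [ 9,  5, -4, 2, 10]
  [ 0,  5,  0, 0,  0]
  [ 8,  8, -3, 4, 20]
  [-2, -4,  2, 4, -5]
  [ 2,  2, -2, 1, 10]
x^2 - 10*x + 25

The characteristic polynomial is χ_A(x) = (x - 5)^5, so the eigenvalues are known. The minimal polynomial is
  m_A(x) = Π_λ (x − λ)^{k_λ}
where k_λ is the size of the *largest* Jordan block for λ (equivalently, the smallest k with (A − λI)^k v = 0 for every generalised eigenvector v of λ).

  λ = 5: largest Jordan block has size 2, contributing (x − 5)^2

So m_A(x) = (x - 5)^2 = x^2 - 10*x + 25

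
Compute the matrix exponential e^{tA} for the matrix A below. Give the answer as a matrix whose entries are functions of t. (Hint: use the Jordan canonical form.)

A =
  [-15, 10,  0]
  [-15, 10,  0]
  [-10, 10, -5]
e^{tA} =
  [-2 + 3*exp(-5*t), 2 - 2*exp(-5*t), 0]
  [-3 + 3*exp(-5*t), 3 - 2*exp(-5*t), 0]
  [-2 + 2*exp(-5*t), 2 - 2*exp(-5*t), exp(-5*t)]

Strategy: write A = P · J · P⁻¹ where J is a Jordan canonical form, so e^{tA} = P · e^{tJ} · P⁻¹, and e^{tJ} can be computed block-by-block.

A has Jordan form
J =
  [-5,  0, 0]
  [ 0, -5, 0]
  [ 0,  0, 0]
(up to reordering of blocks).

Per-block formulas:
  For a 1×1 block at λ = 0: exp(t · [0]) = [e^(0t)].
  For a 1×1 block at λ = -5: exp(t · [-5]) = [e^(-5t)].

After assembling e^{tJ} and conjugating by P, we get:

e^{tA} =
  [-2 + 3*exp(-5*t), 2 - 2*exp(-5*t), 0]
  [-3 + 3*exp(-5*t), 3 - 2*exp(-5*t), 0]
  [-2 + 2*exp(-5*t), 2 - 2*exp(-5*t), exp(-5*t)]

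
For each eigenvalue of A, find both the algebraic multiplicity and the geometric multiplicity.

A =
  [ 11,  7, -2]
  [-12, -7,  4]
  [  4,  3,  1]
λ = 1: alg = 2, geom = 1; λ = 3: alg = 1, geom = 1

Step 1 — factor the characteristic polynomial to read off the algebraic multiplicities:
  χ_A(x) = (x - 3)*(x - 1)^2

Step 2 — compute geometric multiplicities via the rank-nullity identity g(λ) = n − rank(A − λI):
  rank(A − (1)·I) = 2, so dim ker(A − (1)·I) = n − 2 = 1
  rank(A − (3)·I) = 2, so dim ker(A − (3)·I) = n − 2 = 1

Summary:
  λ = 1: algebraic multiplicity = 2, geometric multiplicity = 1
  λ = 3: algebraic multiplicity = 1, geometric multiplicity = 1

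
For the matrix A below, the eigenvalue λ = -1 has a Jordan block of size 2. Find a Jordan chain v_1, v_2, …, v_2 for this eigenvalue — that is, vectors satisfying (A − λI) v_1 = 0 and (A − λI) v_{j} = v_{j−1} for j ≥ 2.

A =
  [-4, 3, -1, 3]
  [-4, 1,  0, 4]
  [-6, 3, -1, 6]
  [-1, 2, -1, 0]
A Jordan chain for λ = -1 of length 2:
v_1 = (-3, -4, -6, -1)ᵀ
v_2 = (1, 0, 0, 0)ᵀ

Let N = A − (-1)·I. We want v_2 with N^2 v_2 = 0 but N^1 v_2 ≠ 0; then v_{j-1} := N · v_j for j = 2, …, 2.

Pick v_2 = (1, 0, 0, 0)ᵀ.
Then v_1 = N · v_2 = (-3, -4, -6, -1)ᵀ.

Sanity check: (A − (-1)·I) v_1 = (0, 0, 0, 0)ᵀ = 0. ✓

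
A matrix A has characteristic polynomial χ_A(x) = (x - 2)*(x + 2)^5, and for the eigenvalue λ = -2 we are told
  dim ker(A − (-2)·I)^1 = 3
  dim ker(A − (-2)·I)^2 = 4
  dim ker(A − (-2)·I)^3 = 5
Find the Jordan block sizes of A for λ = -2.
Block sizes for λ = -2: [3, 1, 1]

From the dimensions of kernels of powers, the number of Jordan blocks of size at least j is d_j − d_{j−1} where d_j = dim ker(N^j) (with d_0 = 0). Computing the differences gives [3, 1, 1].
The number of blocks of size exactly k is (#blocks of size ≥ k) − (#blocks of size ≥ k + 1), so the partition is: 2 block(s) of size 1, 1 block(s) of size 3.
In nonincreasing order the block sizes are [3, 1, 1].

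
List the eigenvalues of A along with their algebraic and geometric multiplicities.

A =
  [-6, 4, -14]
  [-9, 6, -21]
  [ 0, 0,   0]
λ = 0: alg = 3, geom = 2

Step 1 — factor the characteristic polynomial to read off the algebraic multiplicities:
  χ_A(x) = x^3

Step 2 — compute geometric multiplicities via the rank-nullity identity g(λ) = n − rank(A − λI):
  rank(A − (0)·I) = 1, so dim ker(A − (0)·I) = n − 1 = 2

Summary:
  λ = 0: algebraic multiplicity = 3, geometric multiplicity = 2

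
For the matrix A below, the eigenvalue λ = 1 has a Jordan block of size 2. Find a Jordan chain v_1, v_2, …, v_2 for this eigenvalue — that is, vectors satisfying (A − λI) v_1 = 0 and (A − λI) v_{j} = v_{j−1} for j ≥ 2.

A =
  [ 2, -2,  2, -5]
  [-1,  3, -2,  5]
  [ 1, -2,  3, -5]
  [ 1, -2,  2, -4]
A Jordan chain for λ = 1 of length 2:
v_1 = (1, -1, 1, 1)ᵀ
v_2 = (1, 0, 0, 0)ᵀ

Let N = A − (1)·I. We want v_2 with N^2 v_2 = 0 but N^1 v_2 ≠ 0; then v_{j-1} := N · v_j for j = 2, …, 2.

Pick v_2 = (1, 0, 0, 0)ᵀ.
Then v_1 = N · v_2 = (1, -1, 1, 1)ᵀ.

Sanity check: (A − (1)·I) v_1 = (0, 0, 0, 0)ᵀ = 0. ✓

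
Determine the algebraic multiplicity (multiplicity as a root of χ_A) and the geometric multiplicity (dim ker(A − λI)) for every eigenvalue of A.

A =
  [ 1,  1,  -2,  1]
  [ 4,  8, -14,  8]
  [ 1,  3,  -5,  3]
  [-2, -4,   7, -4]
λ = 0: alg = 4, geom = 2

Step 1 — factor the characteristic polynomial to read off the algebraic multiplicities:
  χ_A(x) = x^4

Step 2 — compute geometric multiplicities via the rank-nullity identity g(λ) = n − rank(A − λI):
  rank(A − (0)·I) = 2, so dim ker(A − (0)·I) = n − 2 = 2

Summary:
  λ = 0: algebraic multiplicity = 4, geometric multiplicity = 2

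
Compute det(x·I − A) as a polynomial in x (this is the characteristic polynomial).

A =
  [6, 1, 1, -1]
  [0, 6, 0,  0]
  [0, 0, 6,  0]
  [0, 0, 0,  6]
x^4 - 24*x^3 + 216*x^2 - 864*x + 1296

Expanding det(x·I − A) (e.g. by cofactor expansion or by noting that A is similar to its Jordan form J, which has the same characteristic polynomial as A) gives
  χ_A(x) = x^4 - 24*x^3 + 216*x^2 - 864*x + 1296
which factors as (x - 6)^4. The eigenvalues (with algebraic multiplicities) are λ = 6 with multiplicity 4.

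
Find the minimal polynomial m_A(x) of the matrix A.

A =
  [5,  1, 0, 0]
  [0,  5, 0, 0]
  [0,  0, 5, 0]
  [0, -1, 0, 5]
x^2 - 10*x + 25

The characteristic polynomial is χ_A(x) = (x - 5)^4, so the eigenvalues are known. The minimal polynomial is
  m_A(x) = Π_λ (x − λ)^{k_λ}
where k_λ is the size of the *largest* Jordan block for λ (equivalently, the smallest k with (A − λI)^k v = 0 for every generalised eigenvector v of λ).

  λ = 5: largest Jordan block has size 2, contributing (x − 5)^2

So m_A(x) = (x - 5)^2 = x^2 - 10*x + 25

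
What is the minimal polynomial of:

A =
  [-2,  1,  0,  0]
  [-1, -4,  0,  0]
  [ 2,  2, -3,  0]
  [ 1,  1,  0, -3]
x^2 + 6*x + 9

The characteristic polynomial is χ_A(x) = (x + 3)^4, so the eigenvalues are known. The minimal polynomial is
  m_A(x) = Π_λ (x − λ)^{k_λ}
where k_λ is the size of the *largest* Jordan block for λ (equivalently, the smallest k with (A − λI)^k v = 0 for every generalised eigenvector v of λ).

  λ = -3: largest Jordan block has size 2, contributing (x + 3)^2

So m_A(x) = (x + 3)^2 = x^2 + 6*x + 9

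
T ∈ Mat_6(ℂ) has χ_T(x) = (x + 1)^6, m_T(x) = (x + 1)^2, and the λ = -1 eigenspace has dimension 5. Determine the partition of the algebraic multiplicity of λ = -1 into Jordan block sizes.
Block sizes for λ = -1: [2, 1, 1, 1, 1]

Step 1 — from the characteristic polynomial, algebraic multiplicity of λ = -1 is 6. From dim ker(T − (-1)·I) = 5, there are exactly 5 Jordan blocks for λ = -1.
Step 2 — from the minimal polynomial, the factor (x + 1)^2 tells us the largest block for λ = -1 has size 2.
Step 3 — with total size 6, 5 blocks, and largest block 2, the block sizes (in nonincreasing order) are [2, 1, 1, 1, 1].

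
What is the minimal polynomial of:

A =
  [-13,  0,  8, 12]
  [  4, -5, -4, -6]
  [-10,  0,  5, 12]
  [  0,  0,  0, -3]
x^2 + 8*x + 15

The characteristic polynomial is χ_A(x) = (x + 3)^2*(x + 5)^2, so the eigenvalues are known. The minimal polynomial is
  m_A(x) = Π_λ (x − λ)^{k_λ}
where k_λ is the size of the *largest* Jordan block for λ (equivalently, the smallest k with (A − λI)^k v = 0 for every generalised eigenvector v of λ).

  λ = -5: largest Jordan block has size 1, contributing (x + 5)
  λ = -3: largest Jordan block has size 1, contributing (x + 3)

So m_A(x) = (x + 3)*(x + 5) = x^2 + 8*x + 15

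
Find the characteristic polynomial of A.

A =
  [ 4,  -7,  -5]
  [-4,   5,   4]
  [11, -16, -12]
x^3 + 3*x^2 + 3*x + 1

Expanding det(x·I − A) (e.g. by cofactor expansion or by noting that A is similar to its Jordan form J, which has the same characteristic polynomial as A) gives
  χ_A(x) = x^3 + 3*x^2 + 3*x + 1
which factors as (x + 1)^3. The eigenvalues (with algebraic multiplicities) are λ = -1 with multiplicity 3.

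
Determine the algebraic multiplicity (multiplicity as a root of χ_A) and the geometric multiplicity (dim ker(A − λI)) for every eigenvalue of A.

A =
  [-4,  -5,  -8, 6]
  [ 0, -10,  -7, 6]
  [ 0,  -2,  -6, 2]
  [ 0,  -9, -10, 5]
λ = -4: alg = 3, geom = 1; λ = -3: alg = 1, geom = 1

Step 1 — factor the characteristic polynomial to read off the algebraic multiplicities:
  χ_A(x) = (x + 3)*(x + 4)^3

Step 2 — compute geometric multiplicities via the rank-nullity identity g(λ) = n − rank(A − λI):
  rank(A − (-4)·I) = 3, so dim ker(A − (-4)·I) = n − 3 = 1
  rank(A − (-3)·I) = 3, so dim ker(A − (-3)·I) = n − 3 = 1

Summary:
  λ = -4: algebraic multiplicity = 3, geometric multiplicity = 1
  λ = -3: algebraic multiplicity = 1, geometric multiplicity = 1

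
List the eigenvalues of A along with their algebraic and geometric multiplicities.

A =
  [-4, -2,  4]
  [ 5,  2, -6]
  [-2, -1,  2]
λ = 0: alg = 3, geom = 1

Step 1 — factor the characteristic polynomial to read off the algebraic multiplicities:
  χ_A(x) = x^3

Step 2 — compute geometric multiplicities via the rank-nullity identity g(λ) = n − rank(A − λI):
  rank(A − (0)·I) = 2, so dim ker(A − (0)·I) = n − 2 = 1

Summary:
  λ = 0: algebraic multiplicity = 3, geometric multiplicity = 1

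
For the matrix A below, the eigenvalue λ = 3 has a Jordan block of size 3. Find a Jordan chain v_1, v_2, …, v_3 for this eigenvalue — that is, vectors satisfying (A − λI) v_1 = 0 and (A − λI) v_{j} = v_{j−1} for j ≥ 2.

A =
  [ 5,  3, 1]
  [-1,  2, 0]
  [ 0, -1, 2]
A Jordan chain for λ = 3 of length 3:
v_1 = (1, -1, 1)ᵀ
v_2 = (2, -1, 0)ᵀ
v_3 = (1, 0, 0)ᵀ

Let N = A − (3)·I. We want v_3 with N^3 v_3 = 0 but N^2 v_3 ≠ 0; then v_{j-1} := N · v_j for j = 3, …, 2.

Pick v_3 = (1, 0, 0)ᵀ.
Then v_2 = N · v_3 = (2, -1, 0)ᵀ.
Then v_1 = N · v_2 = (1, -1, 1)ᵀ.

Sanity check: (A − (3)·I) v_1 = (0, 0, 0)ᵀ = 0. ✓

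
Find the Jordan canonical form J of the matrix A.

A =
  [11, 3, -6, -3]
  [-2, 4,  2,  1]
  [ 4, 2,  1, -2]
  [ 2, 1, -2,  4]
J_2(5) ⊕ J_1(5) ⊕ J_1(5)

The characteristic polynomial is
  det(x·I − A) = x^4 - 20*x^3 + 150*x^2 - 500*x + 625 = (x - 5)^4

Eigenvalues and multiplicities (the geometric multiplicity of λ is n − rank(A − λI), which equals the number of Jordan blocks for λ):
  λ = 5: algebraic multiplicity = 4, geometric multiplicity = 3

Determining the block sizes for each eigenvalue:
  λ = 5: 3 blocks summing to 4 forces exactly one block of size 2 and the rest size 1 → block sizes [2, 1, 1]

Assembling the blocks gives a Jordan form
J =
  [5, 1, 0, 0]
  [0, 5, 0, 0]
  [0, 0, 5, 0]
  [0, 0, 0, 5]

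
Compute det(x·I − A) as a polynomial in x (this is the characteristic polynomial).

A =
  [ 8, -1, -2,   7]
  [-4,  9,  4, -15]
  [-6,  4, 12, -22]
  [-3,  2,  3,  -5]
x^4 - 24*x^3 + 216*x^2 - 864*x + 1296

Expanding det(x·I − A) (e.g. by cofactor expansion or by noting that A is similar to its Jordan form J, which has the same characteristic polynomial as A) gives
  χ_A(x) = x^4 - 24*x^3 + 216*x^2 - 864*x + 1296
which factors as (x - 6)^4. The eigenvalues (with algebraic multiplicities) are λ = 6 with multiplicity 4.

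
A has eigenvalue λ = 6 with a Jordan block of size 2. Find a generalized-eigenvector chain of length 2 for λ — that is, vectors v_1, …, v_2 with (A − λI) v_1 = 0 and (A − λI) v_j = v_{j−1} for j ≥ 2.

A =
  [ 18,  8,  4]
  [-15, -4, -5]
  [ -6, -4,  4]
A Jordan chain for λ = 6 of length 2:
v_1 = (12, -15, -6)ᵀ
v_2 = (1, 0, 0)ᵀ

Let N = A − (6)·I. We want v_2 with N^2 v_2 = 0 but N^1 v_2 ≠ 0; then v_{j-1} := N · v_j for j = 2, …, 2.

Pick v_2 = (1, 0, 0)ᵀ.
Then v_1 = N · v_2 = (12, -15, -6)ᵀ.

Sanity check: (A − (6)·I) v_1 = (0, 0, 0)ᵀ = 0. ✓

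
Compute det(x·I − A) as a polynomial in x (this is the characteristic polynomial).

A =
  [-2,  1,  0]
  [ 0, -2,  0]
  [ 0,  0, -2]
x^3 + 6*x^2 + 12*x + 8

Expanding det(x·I − A) (e.g. by cofactor expansion or by noting that A is similar to its Jordan form J, which has the same characteristic polynomial as A) gives
  χ_A(x) = x^3 + 6*x^2 + 12*x + 8
which factors as (x + 2)^3. The eigenvalues (with algebraic multiplicities) are λ = -2 with multiplicity 3.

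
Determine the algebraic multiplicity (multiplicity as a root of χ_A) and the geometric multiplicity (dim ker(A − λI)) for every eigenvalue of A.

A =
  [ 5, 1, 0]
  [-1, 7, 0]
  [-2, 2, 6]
λ = 6: alg = 3, geom = 2

Step 1 — factor the characteristic polynomial to read off the algebraic multiplicities:
  χ_A(x) = (x - 6)^3

Step 2 — compute geometric multiplicities via the rank-nullity identity g(λ) = n − rank(A − λI):
  rank(A − (6)·I) = 1, so dim ker(A − (6)·I) = n − 1 = 2

Summary:
  λ = 6: algebraic multiplicity = 3, geometric multiplicity = 2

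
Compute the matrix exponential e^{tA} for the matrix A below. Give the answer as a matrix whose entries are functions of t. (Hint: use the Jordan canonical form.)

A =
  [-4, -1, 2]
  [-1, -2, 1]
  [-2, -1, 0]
e^{tA} =
  [t^2*exp(-2*t)/2 - 2*t*exp(-2*t) + exp(-2*t), -t*exp(-2*t), -t^2*exp(-2*t)/2 + 2*t*exp(-2*t)]
  [-t*exp(-2*t), exp(-2*t), t*exp(-2*t)]
  [t^2*exp(-2*t)/2 - 2*t*exp(-2*t), -t*exp(-2*t), -t^2*exp(-2*t)/2 + 2*t*exp(-2*t) + exp(-2*t)]

Strategy: write A = P · J · P⁻¹ where J is a Jordan canonical form, so e^{tA} = P · e^{tJ} · P⁻¹, and e^{tJ} can be computed block-by-block.

A has Jordan form
J =
  [-2,  1,  0]
  [ 0, -2,  1]
  [ 0,  0, -2]
(up to reordering of blocks).

Per-block formulas:
  For a 3×3 Jordan block J_3(-2): exp(t · J_3(-2)) = e^(-2t)·(I + t·N + (t^2/2)·N^2), where N is the 3×3 nilpotent shift.

After assembling e^{tJ} and conjugating by P, we get:

e^{tA} =
  [t^2*exp(-2*t)/2 - 2*t*exp(-2*t) + exp(-2*t), -t*exp(-2*t), -t^2*exp(-2*t)/2 + 2*t*exp(-2*t)]
  [-t*exp(-2*t), exp(-2*t), t*exp(-2*t)]
  [t^2*exp(-2*t)/2 - 2*t*exp(-2*t), -t*exp(-2*t), -t^2*exp(-2*t)/2 + 2*t*exp(-2*t) + exp(-2*t)]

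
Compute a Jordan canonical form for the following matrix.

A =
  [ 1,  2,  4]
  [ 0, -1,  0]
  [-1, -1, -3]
J_2(-1) ⊕ J_1(-1)

The characteristic polynomial is
  det(x·I − A) = x^3 + 3*x^2 + 3*x + 1 = (x + 1)^3

Eigenvalues and multiplicities (the geometric multiplicity of λ is n − rank(A − λI), which equals the number of Jordan blocks for λ):
  λ = -1: algebraic multiplicity = 3, geometric multiplicity = 2

Determining the block sizes for each eigenvalue:
  λ = -1: 2 blocks summing to 3 forces exactly one block of size 2 and the rest size 1 → block sizes [2, 1]

Assembling the blocks gives a Jordan form
J =
  [-1,  1,  0]
  [ 0, -1,  0]
  [ 0,  0, -1]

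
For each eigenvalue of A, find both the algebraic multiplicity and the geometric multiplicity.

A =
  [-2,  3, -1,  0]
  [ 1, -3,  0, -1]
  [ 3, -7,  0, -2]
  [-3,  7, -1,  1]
λ = -1: alg = 4, geom = 2

Step 1 — factor the characteristic polynomial to read off the algebraic multiplicities:
  χ_A(x) = (x + 1)^4

Step 2 — compute geometric multiplicities via the rank-nullity identity g(λ) = n − rank(A − λI):
  rank(A − (-1)·I) = 2, so dim ker(A − (-1)·I) = n − 2 = 2

Summary:
  λ = -1: algebraic multiplicity = 4, geometric multiplicity = 2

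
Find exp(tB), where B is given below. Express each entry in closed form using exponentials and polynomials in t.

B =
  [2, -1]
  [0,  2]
e^{tB} =
  [exp(2*t), -t*exp(2*t)]
  [0, exp(2*t)]

Strategy: write B = P · J · P⁻¹ where J is a Jordan canonical form, so e^{tB} = P · e^{tJ} · P⁻¹, and e^{tJ} can be computed block-by-block.

B has Jordan form
J =
  [2, 1]
  [0, 2]
(up to reordering of blocks).

Per-block formulas:
  For a 2×2 Jordan block J_2(2): exp(t · J_2(2)) = e^(2t)·(I + t·N), where N is the 2×2 nilpotent shift.

After assembling e^{tJ} and conjugating by P, we get:

e^{tB} =
  [exp(2*t), -t*exp(2*t)]
  [0, exp(2*t)]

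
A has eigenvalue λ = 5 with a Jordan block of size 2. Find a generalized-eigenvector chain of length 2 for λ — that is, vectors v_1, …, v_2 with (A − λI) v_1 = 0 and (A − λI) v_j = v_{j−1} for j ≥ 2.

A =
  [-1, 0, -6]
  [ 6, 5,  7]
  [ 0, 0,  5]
A Jordan chain for λ = 5 of length 2:
v_1 = (0, -1, 0)ᵀ
v_2 = (1, 0, -1)ᵀ

Let N = A − (5)·I. We want v_2 with N^2 v_2 = 0 but N^1 v_2 ≠ 0; then v_{j-1} := N · v_j for j = 2, …, 2.

Pick v_2 = (1, 0, -1)ᵀ.
Then v_1 = N · v_2 = (0, -1, 0)ᵀ.

Sanity check: (A − (5)·I) v_1 = (0, 0, 0)ᵀ = 0. ✓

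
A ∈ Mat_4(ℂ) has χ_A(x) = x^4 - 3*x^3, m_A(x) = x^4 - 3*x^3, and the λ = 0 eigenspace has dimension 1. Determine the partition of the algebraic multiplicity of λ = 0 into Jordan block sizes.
Block sizes for λ = 0: [3]

Step 1 — from the characteristic polynomial, algebraic multiplicity of λ = 0 is 3. From dim ker(A − (0)·I) = 1, there are exactly 1 Jordan blocks for λ = 0.
Step 2 — from the minimal polynomial, the factor (x − 0)^3 tells us the largest block for λ = 0 has size 3.
Step 3 — with total size 3, 1 blocks, and largest block 3, the block sizes (in nonincreasing order) are [3].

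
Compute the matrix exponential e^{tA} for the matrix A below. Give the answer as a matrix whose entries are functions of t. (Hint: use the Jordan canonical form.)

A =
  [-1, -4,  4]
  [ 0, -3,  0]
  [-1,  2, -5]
e^{tA} =
  [2*t*exp(-3*t) + exp(-3*t), -4*t*exp(-3*t), 4*t*exp(-3*t)]
  [0, exp(-3*t), 0]
  [-t*exp(-3*t), 2*t*exp(-3*t), -2*t*exp(-3*t) + exp(-3*t)]

Strategy: write A = P · J · P⁻¹ where J is a Jordan canonical form, so e^{tA} = P · e^{tJ} · P⁻¹, and e^{tJ} can be computed block-by-block.

A has Jordan form
J =
  [-3,  1,  0]
  [ 0, -3,  0]
  [ 0,  0, -3]
(up to reordering of blocks).

Per-block formulas:
  For a 1×1 block at λ = -3: exp(t · [-3]) = [e^(-3t)].
  For a 2×2 Jordan block J_2(-3): exp(t · J_2(-3)) = e^(-3t)·(I + t·N), where N is the 2×2 nilpotent shift.

After assembling e^{tJ} and conjugating by P, we get:

e^{tA} =
  [2*t*exp(-3*t) + exp(-3*t), -4*t*exp(-3*t), 4*t*exp(-3*t)]
  [0, exp(-3*t), 0]
  [-t*exp(-3*t), 2*t*exp(-3*t), -2*t*exp(-3*t) + exp(-3*t)]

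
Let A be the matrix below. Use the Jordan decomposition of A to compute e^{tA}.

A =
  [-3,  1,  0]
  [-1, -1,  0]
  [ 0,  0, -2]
e^{tA} =
  [-t*exp(-2*t) + exp(-2*t), t*exp(-2*t), 0]
  [-t*exp(-2*t), t*exp(-2*t) + exp(-2*t), 0]
  [0, 0, exp(-2*t)]

Strategy: write A = P · J · P⁻¹ where J is a Jordan canonical form, so e^{tA} = P · e^{tJ} · P⁻¹, and e^{tJ} can be computed block-by-block.

A has Jordan form
J =
  [-2,  1,  0]
  [ 0, -2,  0]
  [ 0,  0, -2]
(up to reordering of blocks).

Per-block formulas:
  For a 1×1 block at λ = -2: exp(t · [-2]) = [e^(-2t)].
  For a 2×2 Jordan block J_2(-2): exp(t · J_2(-2)) = e^(-2t)·(I + t·N), where N is the 2×2 nilpotent shift.

After assembling e^{tJ} and conjugating by P, we get:

e^{tA} =
  [-t*exp(-2*t) + exp(-2*t), t*exp(-2*t), 0]
  [-t*exp(-2*t), t*exp(-2*t) + exp(-2*t), 0]
  [0, 0, exp(-2*t)]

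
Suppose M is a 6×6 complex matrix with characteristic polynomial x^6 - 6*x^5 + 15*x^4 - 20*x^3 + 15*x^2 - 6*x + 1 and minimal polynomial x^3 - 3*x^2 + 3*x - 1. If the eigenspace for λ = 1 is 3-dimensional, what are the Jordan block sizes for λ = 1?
Block sizes for λ = 1: [3, 2, 1]

Step 1 — from the characteristic polynomial, algebraic multiplicity of λ = 1 is 6. From dim ker(M − (1)·I) = 3, there are exactly 3 Jordan blocks for λ = 1.
Step 2 — from the minimal polynomial, the factor (x − 1)^3 tells us the largest block for λ = 1 has size 3.
Step 3 — with total size 6, 3 blocks, and largest block 3, the block sizes (in nonincreasing order) are [3, 2, 1].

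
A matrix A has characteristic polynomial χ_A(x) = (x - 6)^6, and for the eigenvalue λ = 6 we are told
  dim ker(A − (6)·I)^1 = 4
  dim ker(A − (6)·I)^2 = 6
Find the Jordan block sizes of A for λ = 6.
Block sizes for λ = 6: [2, 2, 1, 1]

From the dimensions of kernels of powers, the number of Jordan blocks of size at least j is d_j − d_{j−1} where d_j = dim ker(N^j) (with d_0 = 0). Computing the differences gives [4, 2].
The number of blocks of size exactly k is (#blocks of size ≥ k) − (#blocks of size ≥ k + 1), so the partition is: 2 block(s) of size 1, 2 block(s) of size 2.
In nonincreasing order the block sizes are [2, 2, 1, 1].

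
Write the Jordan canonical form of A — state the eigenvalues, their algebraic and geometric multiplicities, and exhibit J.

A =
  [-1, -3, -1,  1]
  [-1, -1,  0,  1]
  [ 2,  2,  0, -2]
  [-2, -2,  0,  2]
J_3(0) ⊕ J_1(0)

The characteristic polynomial is
  det(x·I − A) = x^4

Eigenvalues and multiplicities (the geometric multiplicity of λ is n − rank(A − λI), which equals the number of Jordan blocks for λ):
  λ = 0: algebraic multiplicity = 4, geometric multiplicity = 2

Determining the block sizes for each eigenvalue:
  λ = 0: with am = 4 and gm = 2, the partition is not yet determined (e.g. several partitions of 4 into 2 parts exist). Let N = A − (0)·I. Computing rank(N^1) = 2, rank(N^2) = 1, rank(N^3) = 0; the number of blocks of size ≥ j is rank(N^{j−1}) − rank(N^j), giving [2, 1, 1]. So we have 1 block(s) of size 3, 1 block(s) of size 1 → block sizes [3, 1]

Assembling the blocks gives a Jordan form
J =
  [0, 1, 0, 0]
  [0, 0, 1, 0]
  [0, 0, 0, 0]
  [0, 0, 0, 0]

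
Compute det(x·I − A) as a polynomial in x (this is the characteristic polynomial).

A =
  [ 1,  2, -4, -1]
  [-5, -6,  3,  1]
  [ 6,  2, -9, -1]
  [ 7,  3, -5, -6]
x^4 + 20*x^3 + 150*x^2 + 500*x + 625

Expanding det(x·I − A) (e.g. by cofactor expansion or by noting that A is similar to its Jordan form J, which has the same characteristic polynomial as A) gives
  χ_A(x) = x^4 + 20*x^3 + 150*x^2 + 500*x + 625
which factors as (x + 5)^4. The eigenvalues (with algebraic multiplicities) are λ = -5 with multiplicity 4.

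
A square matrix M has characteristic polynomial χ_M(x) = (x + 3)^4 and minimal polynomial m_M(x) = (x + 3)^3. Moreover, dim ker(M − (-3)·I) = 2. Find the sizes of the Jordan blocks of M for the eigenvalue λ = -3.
Block sizes for λ = -3: [3, 1]

Step 1 — from the characteristic polynomial, algebraic multiplicity of λ = -3 is 4. From dim ker(M − (-3)·I) = 2, there are exactly 2 Jordan blocks for λ = -3.
Step 2 — from the minimal polynomial, the factor (x + 3)^3 tells us the largest block for λ = -3 has size 3.
Step 3 — with total size 4, 2 blocks, and largest block 3, the block sizes (in nonincreasing order) are [3, 1].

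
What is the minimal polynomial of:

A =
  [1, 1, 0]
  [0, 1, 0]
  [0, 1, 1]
x^2 - 2*x + 1

The characteristic polynomial is χ_A(x) = (x - 1)^3, so the eigenvalues are known. The minimal polynomial is
  m_A(x) = Π_λ (x − λ)^{k_λ}
where k_λ is the size of the *largest* Jordan block for λ (equivalently, the smallest k with (A − λI)^k v = 0 for every generalised eigenvector v of λ).

  λ = 1: largest Jordan block has size 2, contributing (x − 1)^2

So m_A(x) = (x - 1)^2 = x^2 - 2*x + 1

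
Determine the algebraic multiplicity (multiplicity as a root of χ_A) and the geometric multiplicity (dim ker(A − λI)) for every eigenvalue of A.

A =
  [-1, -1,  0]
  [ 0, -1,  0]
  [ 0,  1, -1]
λ = -1: alg = 3, geom = 2

Step 1 — factor the characteristic polynomial to read off the algebraic multiplicities:
  χ_A(x) = (x + 1)^3

Step 2 — compute geometric multiplicities via the rank-nullity identity g(λ) = n − rank(A − λI):
  rank(A − (-1)·I) = 1, so dim ker(A − (-1)·I) = n − 1 = 2

Summary:
  λ = -1: algebraic multiplicity = 3, geometric multiplicity = 2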